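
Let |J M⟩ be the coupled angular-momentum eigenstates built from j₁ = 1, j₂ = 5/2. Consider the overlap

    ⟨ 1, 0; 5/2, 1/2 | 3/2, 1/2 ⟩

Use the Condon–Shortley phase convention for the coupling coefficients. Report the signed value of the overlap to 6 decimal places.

−√(2/5) ≈ -0.632456

√[4·2!0!3!/6! · 1!1!3!2!2!1!] = √(8/5)
  +(−1)^1/∏(1,1,0,2,0,1)! = -1/2  (running -1/2)
⟨..|..⟩ = √(8/5)·(-1/2) = -0.632456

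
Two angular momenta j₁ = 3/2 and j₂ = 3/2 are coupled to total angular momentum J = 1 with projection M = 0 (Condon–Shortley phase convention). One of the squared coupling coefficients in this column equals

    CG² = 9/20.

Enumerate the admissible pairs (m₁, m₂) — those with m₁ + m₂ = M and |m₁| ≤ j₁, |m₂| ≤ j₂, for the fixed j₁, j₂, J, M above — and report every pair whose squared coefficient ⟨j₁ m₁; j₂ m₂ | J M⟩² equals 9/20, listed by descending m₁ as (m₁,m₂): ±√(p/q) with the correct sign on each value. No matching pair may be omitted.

Admissible pairs with m₁+m₂ = M = 0: (-3/2,3/2), (-1/2,1/2), (1/2,-1/2), (3/2,-3/2)
  (m₁,m₂)=(3/2,-3/2): CG² = 9/20, CG = +√(9/20)   ← matches the target
  (m₁,m₂)=(1/2,-1/2): CG² = 1/20, CG = −√(1/20)
  (m₁,m₂)=(-1/2,1/2): CG² = 1/20, CG = −√(1/20)
  (m₁,m₂)=(-3/2,3/2): CG² = 9/20, CG = +√(9/20)   ← matches the target
Pairs with CG² = 9/20: (3/2,-3/2): +√(9/20); (-3/2,3/2): +√(9/20)

(3/2,-3/2): +√(9/20); (-3/2,3/2): +√(9/20)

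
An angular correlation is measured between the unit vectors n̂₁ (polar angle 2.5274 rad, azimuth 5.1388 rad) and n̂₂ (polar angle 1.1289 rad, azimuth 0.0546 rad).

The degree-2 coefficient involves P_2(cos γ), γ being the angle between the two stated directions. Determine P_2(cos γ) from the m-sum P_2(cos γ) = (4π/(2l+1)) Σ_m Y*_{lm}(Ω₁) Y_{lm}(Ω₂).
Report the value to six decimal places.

Expand P_2 via completeness: Σ_{m} conj(Y_{2,m}) at Ω₁ times Y_{2,m} at Ω₂ —
  m=-2: (-0.084397, -0.096620) × (0.313749, -0.034398) = (-0.029803, -0.027411)  (running Σ = (-0.029803, -0.027411))
  m=-1: (-0.150491, 0.331270) × (0.298203, -0.016298) = (-0.039478, 0.101238)  (running Σ = (-0.069281, 0.073827))
  m=0: (0.316539, -0.000000) × (-0.142347, 0.000000) = (-0.045058, 0.000000)  (running Σ = (-0.114339, 0.073827))
  m=1: (0.150491, 0.331270) × (-0.298203, -0.016298) = (-0.039478, -0.101238)  (running Σ = (-0.153817, -0.027411))
  m=2: (-0.084397, 0.096620) × (0.313749, 0.034398) = (-0.029803, 0.027411)  (running Σ = (-0.183620, 0.000000))
Σ over m = (-0.183620, 0.000000); ×(4π/5) → (-0.461487, 0.000000). Real part: -0.461487

-0.461487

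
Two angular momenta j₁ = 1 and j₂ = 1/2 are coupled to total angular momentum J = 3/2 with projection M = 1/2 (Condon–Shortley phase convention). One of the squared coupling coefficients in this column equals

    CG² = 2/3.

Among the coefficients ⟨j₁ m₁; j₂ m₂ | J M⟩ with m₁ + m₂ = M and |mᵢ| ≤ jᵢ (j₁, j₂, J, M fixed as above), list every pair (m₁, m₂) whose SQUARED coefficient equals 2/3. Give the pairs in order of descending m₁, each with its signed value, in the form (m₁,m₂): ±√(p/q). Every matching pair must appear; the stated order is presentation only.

(0,1/2): +√(2/3)

Admissible pairs with m₁+m₂ = M = 1/2: (0,1/2), (1,-1/2)
  (m₁,m₂)=(1,-1/2): CG² = 1/3, CG = +√(1/3)
  (m₁,m₂)=(0,1/2): CG² = 2/3, CG = +√(2/3)   ← matches the target
Pairs with CG² = 2/3: (0,1/2): +√(2/3)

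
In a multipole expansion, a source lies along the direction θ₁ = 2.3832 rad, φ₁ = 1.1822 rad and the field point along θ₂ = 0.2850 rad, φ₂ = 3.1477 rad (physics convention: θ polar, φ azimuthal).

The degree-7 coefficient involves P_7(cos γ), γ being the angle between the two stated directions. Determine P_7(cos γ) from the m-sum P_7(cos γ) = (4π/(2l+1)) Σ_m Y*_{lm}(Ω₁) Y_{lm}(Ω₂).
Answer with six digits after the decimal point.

0.121375

Summing Y*_{l m}(θ₁,φ₁)·Y_{l m}(θ₂,φ₂) over m ∈ [−7, 7]; prefactor 4π/(2·7+1) = 0.837758:
  m=-7: Y*=-0.014888+0.033211i  Y=-0.000069+0.000003i  product +0.000001-0.000002i
  m=-6: Y*=-0.099106-0.104110i  Y=+0.000886-0.000032i  product -0.000091-0.000089i
  m=-5: Y*=+0.307733-0.120133i  Y=-0.007070+0.000216i  product -0.002150+0.000916i
  m=-4: Y*=-0.007532+0.458938i  Y=+0.039473-0.000965i  product +0.000145+0.018123i
  m=-3: Y*=-0.262401-0.112494i  Y=-0.156118+0.002861i  product +0.041287+0.016812i
  m=-2: Y*=-0.124666+0.122637i  Y=+0.415160-0.005071i  product -0.051135+0.051546i
  m=-1: Y*=-0.142158-0.347222i  Y=-0.621139+0.003794i  product +0.089617+0.215134i
  m=+0: Y*=-0.065882-0.000000i  Y=+0.158923+0.000000i  product -0.010470-0.000000i
  m=+1: Y*=+0.142158-0.347222i  Y=+0.621139+0.003794i  product +0.089617-0.215134i
  m=+2: Y*=-0.124666-0.122637i  Y=+0.415160+0.005071i  product -0.051135-0.051546i
  m=+3: Y*=+0.262401-0.112494i  Y=+0.156118+0.002861i  product +0.041287-0.016812i
  m=+4: Y*=-0.007532-0.458938i  Y=+0.039473+0.000965i  product +0.000145-0.018123i
  m=+5: Y*=-0.307733-0.120133i  Y=+0.007070+0.000216i  product -0.002150-0.000916i
  m=+6: Y*=-0.099106+0.104110i  Y=+0.000886+0.000032i  product -0.000091+0.000089i
  m=+7: Y*=+0.014888+0.033211i  Y=+0.000069+0.000003i  product +0.000001+0.000002i
Σ over m = +0.144880-0.000000i; ×(4π/15) → +0.121375-0.000000i. Real part: 0.121375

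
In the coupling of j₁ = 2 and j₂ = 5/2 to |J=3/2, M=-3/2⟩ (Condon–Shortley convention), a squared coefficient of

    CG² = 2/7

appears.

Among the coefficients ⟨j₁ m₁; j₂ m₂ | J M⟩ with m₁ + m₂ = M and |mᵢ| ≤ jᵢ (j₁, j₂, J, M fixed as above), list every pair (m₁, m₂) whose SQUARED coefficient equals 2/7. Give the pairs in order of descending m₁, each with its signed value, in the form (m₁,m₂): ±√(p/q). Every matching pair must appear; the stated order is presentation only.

(1,-5/2): +√(2/7)

Admissible pairs with m₁+m₂ = M = -3/2: (-2,1/2), (-1,-1/2), (0,-3/2), (1,-5/2)
  (m₁,m₂)=(1,-5/2): CG² = 2/7, CG = +√(2/7)   ← matches the target
  (m₁,m₂)=(0,-3/2): CG² = 12/35, CG = −√(12/35)
  (m₁,m₂)=(-1,-1/2): CG² = 9/35, CG = +√(9/35)
  (m₁,m₂)=(-2,1/2): CG² = 4/35, CG = −√(4/35)
Pairs with CG² = 2/7: (1,-5/2): +√(2/7)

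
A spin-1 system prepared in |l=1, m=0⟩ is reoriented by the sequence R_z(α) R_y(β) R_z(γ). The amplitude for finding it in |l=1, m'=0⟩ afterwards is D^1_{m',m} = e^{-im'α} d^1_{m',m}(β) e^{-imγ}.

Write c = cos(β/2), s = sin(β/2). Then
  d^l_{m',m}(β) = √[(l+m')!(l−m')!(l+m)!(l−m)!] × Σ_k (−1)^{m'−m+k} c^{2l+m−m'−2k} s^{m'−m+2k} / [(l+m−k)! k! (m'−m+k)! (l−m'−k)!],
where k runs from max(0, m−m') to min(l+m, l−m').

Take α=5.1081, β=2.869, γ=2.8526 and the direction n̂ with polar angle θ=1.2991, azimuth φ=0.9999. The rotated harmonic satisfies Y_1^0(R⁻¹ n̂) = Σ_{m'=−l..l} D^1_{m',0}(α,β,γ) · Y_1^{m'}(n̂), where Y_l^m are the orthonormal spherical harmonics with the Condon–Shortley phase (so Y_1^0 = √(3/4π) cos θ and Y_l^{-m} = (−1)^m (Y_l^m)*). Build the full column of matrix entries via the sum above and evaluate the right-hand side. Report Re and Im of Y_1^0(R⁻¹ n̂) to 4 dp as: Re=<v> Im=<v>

Re=-0.1983 Im=0.0000

Need the full column D^1_{m',0} for m'=−1..1 at α=5.1081, β=2.8690, γ=2.8526.
cos(β/2)=0.135875, sin(β/2)=0.990726
d^1_{-1,0}: single k=1 term ⇒ +0.190374;  D = +0.073382-0.175662i
d^1_{0,0}: k∈[0..1] ⇒ +0.018462 -0.981538 = -0.963076;  D = -0.963076+0.000000i
d^1_{1,0}: single k=0 term ⇒ -0.190374;  D = -0.073382-0.175662i
Y_1^{m'}(θ=1.2991,φ=0.9999) and Σ D·Y over m':
  (+0.0734-0.1757i)·(+0.1799-0.2800i)  (-0.9631+0.0000i)·(+0.1311+0.0000i)  (-0.0734-0.1757i)·(-0.1799-0.2800i)
Y_1^0(R⁻¹ n̂) = -0.198272+0.000000i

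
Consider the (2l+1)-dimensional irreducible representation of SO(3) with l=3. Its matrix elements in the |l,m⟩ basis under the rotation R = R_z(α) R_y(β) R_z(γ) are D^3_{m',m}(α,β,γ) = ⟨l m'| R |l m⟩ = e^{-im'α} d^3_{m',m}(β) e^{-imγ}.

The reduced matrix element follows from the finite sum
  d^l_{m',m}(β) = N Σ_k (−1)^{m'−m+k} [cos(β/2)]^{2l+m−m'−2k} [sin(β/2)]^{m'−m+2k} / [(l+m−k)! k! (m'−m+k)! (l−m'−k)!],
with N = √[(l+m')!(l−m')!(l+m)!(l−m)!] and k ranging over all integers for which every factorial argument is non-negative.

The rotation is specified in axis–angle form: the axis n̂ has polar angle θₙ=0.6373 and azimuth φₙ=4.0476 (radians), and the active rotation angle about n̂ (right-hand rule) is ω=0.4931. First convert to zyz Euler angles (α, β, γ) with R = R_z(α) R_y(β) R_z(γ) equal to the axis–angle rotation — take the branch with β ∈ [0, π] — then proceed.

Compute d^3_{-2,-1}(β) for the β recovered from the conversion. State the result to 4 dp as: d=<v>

d=0.4166

Axis–angle → zyz. n̂ = (sinθₙcosφₙ, sinθₙsinφₙ, cosθₙ) = (-0.367068, -0.468315, +0.803705), ω = 0.4931.
R = I cosω + sinω [n̂]ₓ + (1−cosω) n̂n̂ᵀ gives
  R = [+0.896921, -0.359962, -0.256826; +0.400920, +0.906997, +0.128916; +0.186536, -0.218594, +0.957821]
β = atan2(√(R₁₃²+R₂₃²), R₃₃) = 0.291475; α = atan2(R₂₃, R₁₃) mod 2π = 2.676380; γ = atan2(R₃₂, −R₃₁) mod 2π = 4.005958
d^3_{-2,-1}(β=0.2915) via the finite sum:
c=cos(0.291475/2)=0.989399, s=sin(0.291475/2)=0.145222; N=√[1·120·2·24]=75.894664
Admissible k: 1..2 (factorial args all ≥0)
  k=1: (−1)^0·75.8947/(24)·0.9894^5·0.1452^1 = +0.435402
  k=2: (−1)^1·75.8947/(12)·0.9894^3·0.1452^3 = -0.018760
d^3_{-2,-1}(0.2915) = +0.435402 -0.018760 = +0.416642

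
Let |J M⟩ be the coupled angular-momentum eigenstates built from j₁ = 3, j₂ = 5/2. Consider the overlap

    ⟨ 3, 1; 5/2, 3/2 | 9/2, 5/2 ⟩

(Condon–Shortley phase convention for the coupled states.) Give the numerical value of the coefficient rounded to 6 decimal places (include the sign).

-0.317821

triangle: 1!×5!×4!/11! = 2880/39916800
(j±m)!: 4!×2!×4!×1!×7!×2! = 11612160
prefactor² = (2J+1)×Δ×N² = 92160/11
  k=0: +1/(0!×1!×2!×4!×3!×0!) = 1/288
  k=1: −1/(1!×0!×1!×3!×4!×1!) = -1/144
Σ = -1/288  ⇒  CG² = 92160/11×(-1/288)² = 10/99
CG = −√(10/99) = -0.317821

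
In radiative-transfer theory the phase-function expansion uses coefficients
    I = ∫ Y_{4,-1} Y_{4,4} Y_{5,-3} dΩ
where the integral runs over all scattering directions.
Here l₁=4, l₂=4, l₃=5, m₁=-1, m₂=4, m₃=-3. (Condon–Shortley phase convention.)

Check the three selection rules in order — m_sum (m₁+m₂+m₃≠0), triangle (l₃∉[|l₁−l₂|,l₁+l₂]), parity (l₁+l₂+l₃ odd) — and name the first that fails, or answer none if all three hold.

Σmᵢ = 0  ✓
l₃∈[|l₁−l₂|,l₁+l₂]=[0,8], have l₃=5  ✓
Σlᵢ = 13 ⇒ odd  ✗

parity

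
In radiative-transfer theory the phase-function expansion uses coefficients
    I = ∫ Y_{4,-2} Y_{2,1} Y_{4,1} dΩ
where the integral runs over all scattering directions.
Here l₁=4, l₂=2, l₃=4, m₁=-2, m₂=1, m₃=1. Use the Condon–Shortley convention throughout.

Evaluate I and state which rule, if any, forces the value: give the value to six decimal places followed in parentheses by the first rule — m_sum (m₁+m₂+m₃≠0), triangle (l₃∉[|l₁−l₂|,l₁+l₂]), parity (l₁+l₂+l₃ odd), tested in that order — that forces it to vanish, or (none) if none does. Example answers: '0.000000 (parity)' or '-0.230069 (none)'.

0.127700 (none)

Rules hold: Σm=0, L=10 even, 2≤4≤6.
N = 9·5·9 = 405
Δ = 2!·6!·2!/11! = 1/13860
Racah Σ t=0..2: t=0:+1/192 t=1:−1/36 t=2:+1/192 = -5/288
⇒ 3j(4 2 4; 0 0 0)² = 20/693, sgn -1
Racah Σ t=1..2: t=1:−1/240 t=2:+1/96 = 1/160
⇒ 3j(4 2 4; -2 1 1)² = 27/1540, sgn -1
4πI² = N·(3j₀)²·(3jₘ)² = 1215/5929
I = +1·√(0.204925/4π) = 0.12770047
No selection rule forces the value: the integral is nonzero (none).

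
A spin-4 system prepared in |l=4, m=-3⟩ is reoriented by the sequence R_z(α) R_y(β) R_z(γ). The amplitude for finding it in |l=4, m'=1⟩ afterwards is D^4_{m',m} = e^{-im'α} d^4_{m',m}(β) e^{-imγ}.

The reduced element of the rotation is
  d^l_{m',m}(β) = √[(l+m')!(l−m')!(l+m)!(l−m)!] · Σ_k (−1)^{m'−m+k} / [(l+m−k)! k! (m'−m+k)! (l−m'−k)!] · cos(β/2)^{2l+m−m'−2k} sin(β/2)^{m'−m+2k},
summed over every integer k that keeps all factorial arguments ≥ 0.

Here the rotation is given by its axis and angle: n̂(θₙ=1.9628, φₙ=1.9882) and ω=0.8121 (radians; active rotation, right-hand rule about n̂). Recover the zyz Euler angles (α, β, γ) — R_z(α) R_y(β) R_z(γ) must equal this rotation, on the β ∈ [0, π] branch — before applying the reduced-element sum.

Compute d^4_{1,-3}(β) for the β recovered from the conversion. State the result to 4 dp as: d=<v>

Axis–angle → zyz. n̂ = (sinθₙcosφₙ, sinθₙsinφₙ, cosθₙ) = (-0.374638, +0.844803, -0.382041), ω = 0.8121.
R = I cosω + sinω [n̂]ₓ + (1−cosω) n̂n̂ᵀ gives
  R = [+0.731770, +0.178506, +0.657761; -0.376014, +0.910665, +0.171182; -0.568442, -0.372593, +0.733517]
β = atan2(√(R₁₃²+R₂₃²), R₃₃) = 0.747313; α = atan2(R₂₃, R₁₃) mod 2π = 0.254602; γ = atan2(R₃₂, −R₃₁) mod 2π = 5.702980
d^4_{1,-3}(β=0.7473) via the finite sum:
c=cos(0.747313/2)=0.930999, s=sin(0.747313/2)=0.365022; N=√[120·6·1·5040]=1904.940944
Admissible k: 0..1 (factorial args all ≥0)
  k=0: (−1)^4·1904.9409/(144)·0.9310^4·0.3650^4 = +0.176438
  k=1: (−1)^5·1904.9409/(240)·0.9310^2·0.3650^6 = -0.016274
d^4_{1,-3}(0.7473) = +0.176438 -0.016274 = +0.160165

d=0.1602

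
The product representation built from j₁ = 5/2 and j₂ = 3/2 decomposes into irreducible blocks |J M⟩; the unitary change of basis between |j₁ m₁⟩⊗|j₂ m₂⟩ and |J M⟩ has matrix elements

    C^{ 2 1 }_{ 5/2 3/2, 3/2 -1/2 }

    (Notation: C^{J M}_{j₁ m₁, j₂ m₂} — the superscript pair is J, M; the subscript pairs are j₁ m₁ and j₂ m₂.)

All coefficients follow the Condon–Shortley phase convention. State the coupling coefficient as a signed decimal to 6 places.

+0.154303  (= +√(1/42))

j₁+j₂−J=2  J+j₁−j₂=3  J−j₁+j₂=1  j₁+j₂+J+1=7
(j₁±m₁, j₂±m₂, J±M) = (4,1,1,2,3,1)
P² = 24/7
sum k=0..1:
  [0] +1/4 = 1/4
  [1] −1/6 = -1/6
S = 1/12
C² = P²·S² = 1/42 ; C = +0.154303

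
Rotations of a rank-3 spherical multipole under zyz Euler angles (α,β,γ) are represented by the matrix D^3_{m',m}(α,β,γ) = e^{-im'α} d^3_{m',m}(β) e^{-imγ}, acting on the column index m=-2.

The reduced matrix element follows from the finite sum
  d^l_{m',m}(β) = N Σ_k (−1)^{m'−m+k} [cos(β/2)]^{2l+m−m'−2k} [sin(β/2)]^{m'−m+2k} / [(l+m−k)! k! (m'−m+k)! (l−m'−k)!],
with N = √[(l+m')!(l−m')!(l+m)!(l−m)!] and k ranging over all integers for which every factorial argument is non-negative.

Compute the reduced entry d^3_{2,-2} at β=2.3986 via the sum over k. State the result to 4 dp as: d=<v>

d=-0.1578

d^3_{2,-2}(β=2.3986) via the finite sum:
With c≡cos(β/2)=0.363010 and s≡sin(β/2)=0.931785, N=[120·1·1·120]^{1/2}=120.000000
The bounds max(0,m−m')=0 and min(l+m,l−m')=1 give 2 terms
  k=0: (−1)^4·120.0000/(24)·0.3630^2·0.9318^4 = +0.496673
  k=1: (−1)^5·120.0000/(120)·0.3630^0·0.9318^6 = -0.654478
d^3_{2,-2}(2.3986) = +0.496673 -0.654478 = -0.157805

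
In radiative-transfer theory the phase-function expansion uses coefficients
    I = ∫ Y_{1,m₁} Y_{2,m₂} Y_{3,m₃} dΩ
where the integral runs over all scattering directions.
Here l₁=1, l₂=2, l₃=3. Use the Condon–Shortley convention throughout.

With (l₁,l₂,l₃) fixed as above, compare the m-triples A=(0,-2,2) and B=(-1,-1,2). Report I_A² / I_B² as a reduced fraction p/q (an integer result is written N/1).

1/2

Shared (l₁,l₂,l₃)=(1,2,3): N and (l;000)² cancel in I_A²/I_B².
A: Δ = 0!·2!·4!/7! = 1/105; Racah Σ t=0..0: t=0:+1/24 = 1/24; ⇒ 3j(1 2 3; 0 -2 2)² = 1/21, sgn -1
B: Δ = 0!·2!·4!/7! = 1/105; Racah Σ t=0..0: t=0:+1/12 = 1/12; ⇒ 3j(1 2 3; -1 -1 2)² = 2/21, sgn -1
I_A²/I_B² = (1/21)/(2/21) = 1/2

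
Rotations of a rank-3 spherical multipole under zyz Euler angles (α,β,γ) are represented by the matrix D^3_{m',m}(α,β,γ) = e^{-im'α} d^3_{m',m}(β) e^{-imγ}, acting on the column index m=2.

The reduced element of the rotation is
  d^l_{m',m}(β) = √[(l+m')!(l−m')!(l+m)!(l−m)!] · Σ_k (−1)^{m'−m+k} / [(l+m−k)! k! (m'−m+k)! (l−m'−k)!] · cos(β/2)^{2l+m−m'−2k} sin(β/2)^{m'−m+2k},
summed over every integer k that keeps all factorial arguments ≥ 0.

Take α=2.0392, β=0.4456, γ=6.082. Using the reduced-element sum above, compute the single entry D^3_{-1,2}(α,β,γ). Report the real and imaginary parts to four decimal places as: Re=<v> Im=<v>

First d^3_{-1,2}(β=0.4456), then the phase factors e^{-i(-1)α} and e^{-i(2)γ}:
c=cos(0.445600/2)=0.975283, s=sin(0.445600/2)=0.220961; N=√[2·24·120·1]=75.894664
The bounds max(0,m−m')=3 and min(l+m,l−m')=4 give 2 terms
  k=3: (−1)^0·75.8947/(12)·0.9753^3·0.2210^3 = +0.063295
  k=4: (−1)^1·75.8947/(24)·0.9753^1·0.2210^5 = -0.001624
d^3_{-1,2}(0.4456) = +0.063295 -0.001624 = +0.061671
Phases: e^{-i·(-1)·2.0392}=-0.451462+0.892290i, e^{-i·(2)·6.0820}=+0.920135+0.391601i ⇒ D=-0.047167+0.039730i

Re=-0.0472 Im=0.0397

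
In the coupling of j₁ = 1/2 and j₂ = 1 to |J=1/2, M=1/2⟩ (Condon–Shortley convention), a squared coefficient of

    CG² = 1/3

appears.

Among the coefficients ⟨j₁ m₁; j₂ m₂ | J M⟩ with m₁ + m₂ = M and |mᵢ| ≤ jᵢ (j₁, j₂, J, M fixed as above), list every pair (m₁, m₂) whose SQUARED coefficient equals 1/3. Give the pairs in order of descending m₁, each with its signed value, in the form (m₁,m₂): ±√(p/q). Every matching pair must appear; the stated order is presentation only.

(1/2,0): +√(1/3)

Admissible pairs with m₁+m₂ = M = 1/2: (-1/2,1), (1/2,0)
  (m₁,m₂)=(1/2,0): CG² = 1/3, CG = +√(1/3)   ← matches the target
  (m₁,m₂)=(-1/2,1): CG² = 2/3, CG = −√(2/3)
Pairs with CG² = 1/3: (1/2,0): +√(1/3)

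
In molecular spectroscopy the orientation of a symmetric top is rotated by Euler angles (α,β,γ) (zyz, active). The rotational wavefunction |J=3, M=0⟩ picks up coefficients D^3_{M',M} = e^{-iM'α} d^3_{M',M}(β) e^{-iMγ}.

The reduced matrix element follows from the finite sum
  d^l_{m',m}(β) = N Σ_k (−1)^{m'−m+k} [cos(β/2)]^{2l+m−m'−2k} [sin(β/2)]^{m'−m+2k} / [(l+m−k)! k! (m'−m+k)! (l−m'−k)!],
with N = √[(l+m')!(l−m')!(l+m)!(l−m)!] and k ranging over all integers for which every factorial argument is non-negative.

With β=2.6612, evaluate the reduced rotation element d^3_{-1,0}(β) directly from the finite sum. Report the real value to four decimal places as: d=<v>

d=0.5868

d^3_{-1,0}(β=2.6612) via the finite sum:
With c≡cos(β/2)=0.237893 and s≡sin(β/2)=0.971291, N=[2·24·6·6]^{1/2}=41.569219
Admissible k: 1..3 (factorial args all ≥0)
  k=1: (−1)^0·41.5692/(12)·0.2379^5·0.9713^1 = +0.002564
  k=2: (−1)^1·41.5692/(4)·0.2379^3·0.9713^3 = -0.128206
  k=3: (−1)^2·41.5692/(12)·0.2379^1·0.9713^5 = +0.712394
d^3_{-1,0}(2.6612) = +0.002564 -0.128206 +0.712394 = +0.586752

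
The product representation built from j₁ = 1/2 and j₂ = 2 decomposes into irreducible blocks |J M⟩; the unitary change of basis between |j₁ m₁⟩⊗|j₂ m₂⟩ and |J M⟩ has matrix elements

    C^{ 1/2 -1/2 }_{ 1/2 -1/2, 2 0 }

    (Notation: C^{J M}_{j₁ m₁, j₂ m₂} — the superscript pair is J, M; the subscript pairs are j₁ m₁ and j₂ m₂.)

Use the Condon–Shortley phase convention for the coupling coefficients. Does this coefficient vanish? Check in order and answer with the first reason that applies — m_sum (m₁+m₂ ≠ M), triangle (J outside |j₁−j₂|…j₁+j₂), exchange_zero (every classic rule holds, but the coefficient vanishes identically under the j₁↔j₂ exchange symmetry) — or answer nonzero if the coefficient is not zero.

triangle

m-sum: m₁+m₂ = -1/2+0 = -1/2, M = -1/2  ✓
triangle: need |j₁−j₂| ≤ J ≤ j₁+j₂, i.e. J ∈ [3/2, 5/2]; J = 1/2 is outside ✗ ⇒ coefficient is 0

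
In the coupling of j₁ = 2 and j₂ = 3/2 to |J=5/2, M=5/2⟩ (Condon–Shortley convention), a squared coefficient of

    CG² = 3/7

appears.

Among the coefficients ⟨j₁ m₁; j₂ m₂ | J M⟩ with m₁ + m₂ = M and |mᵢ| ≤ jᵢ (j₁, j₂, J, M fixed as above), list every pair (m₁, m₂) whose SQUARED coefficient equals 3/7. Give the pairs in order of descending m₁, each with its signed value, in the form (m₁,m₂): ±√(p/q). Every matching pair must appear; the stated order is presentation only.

Admissible pairs with m₁+m₂ = M = 5/2: (1,3/2), (2,1/2)
  (m₁,m₂)=(2,1/2): CG² = 4/7, CG = +√(4/7)
  (m₁,m₂)=(1,3/2): CG² = 3/7, CG = −√(3/7)   ← matches the target
Pairs with CG² = 3/7: (1,3/2): −√(3/7)

(1,3/2): −√(3/7)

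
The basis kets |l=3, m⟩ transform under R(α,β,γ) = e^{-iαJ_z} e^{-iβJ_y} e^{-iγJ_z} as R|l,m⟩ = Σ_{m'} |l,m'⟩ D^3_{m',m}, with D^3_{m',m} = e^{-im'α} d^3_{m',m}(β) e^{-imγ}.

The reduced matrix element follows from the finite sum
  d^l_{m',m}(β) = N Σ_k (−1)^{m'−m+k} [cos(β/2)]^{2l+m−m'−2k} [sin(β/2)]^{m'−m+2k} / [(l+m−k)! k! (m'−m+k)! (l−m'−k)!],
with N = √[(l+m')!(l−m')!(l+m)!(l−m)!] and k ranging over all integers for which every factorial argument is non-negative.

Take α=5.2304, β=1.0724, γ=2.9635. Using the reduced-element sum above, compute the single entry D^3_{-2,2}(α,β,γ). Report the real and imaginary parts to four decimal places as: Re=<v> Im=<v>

Re=-0.0416 Im=-0.2302

D^3_{-2,2}(5.2304,1.0724,2.9635) = e^{-i·-2·5.2304}·d^3_{-2,2}(1.0724)·e^{-i·2·2.9635}. Compute d first:
c=cos(1.072400/2)=0.859656, s=sin(1.072400/2)=0.510873; N=√[1·120·120·1]=120.000000
Admissible k: 4..5 (factorial args all ≥0)
  k=4: (−1)^0·120.0000/(24)·0.8597^2·0.5109^4 = +0.251693
  k=5: (−1)^1·120.0000/(120)·0.8597^0·0.5109^6 = -0.017778
d^3_{-2,2}(1.0724) = +0.251693 -0.017778 = +0.233915
D = (-0.509647-0.860384i)·(+0.233915)·(+0.937234+0.348702i) = -0.041553-0.230195i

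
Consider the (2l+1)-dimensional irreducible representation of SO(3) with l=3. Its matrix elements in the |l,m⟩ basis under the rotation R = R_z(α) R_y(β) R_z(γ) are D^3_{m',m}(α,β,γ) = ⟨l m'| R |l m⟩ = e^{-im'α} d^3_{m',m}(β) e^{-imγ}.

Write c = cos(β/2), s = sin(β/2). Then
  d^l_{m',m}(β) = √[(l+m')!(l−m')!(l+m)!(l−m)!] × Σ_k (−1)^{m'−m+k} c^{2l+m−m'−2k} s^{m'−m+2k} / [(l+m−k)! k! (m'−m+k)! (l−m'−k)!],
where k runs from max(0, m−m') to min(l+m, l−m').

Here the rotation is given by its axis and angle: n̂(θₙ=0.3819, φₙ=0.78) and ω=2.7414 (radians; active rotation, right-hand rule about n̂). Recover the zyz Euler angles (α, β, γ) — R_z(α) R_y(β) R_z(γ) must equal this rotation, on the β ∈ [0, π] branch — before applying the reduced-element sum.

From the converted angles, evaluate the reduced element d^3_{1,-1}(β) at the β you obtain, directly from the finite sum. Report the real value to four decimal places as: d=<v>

Axis–angle → zyz. n̂ = (sinθₙcosφₙ, sinθₙsinφₙ, cosθₙ) = (+0.264946, +0.262101, +0.927958), ω = 2.7414.
R = I cosω + sinω [n̂]ₓ + (1−cosω) n̂n̂ᵀ gives
  R = [-0.786139, -0.228130, +0.574405; +0.494927, -0.789020, +0.363998; +0.370178, +0.570442, +0.733187]
β = atan2(√(R₁₃²+R₂₃²), R₃₃) = 0.747799; α = atan2(R₂₃, R₁₃) mod 2π = 0.564828; γ = atan2(R₃₂, −R₃₁) mod 2π = 2.146421
d^3_{1,-1}(β=0.7478) via the finite sum:
c=cos(0.747799/2)=0.930910, s=sin(0.747799/2)=0.365248; N=√[24·2·2·24]=48.000000
k∈{0,1,2} keeps every argument non-negative
  k=0: (−1)^2·48.0000/(8)·0.9309^4·0.3652^2 = +0.601116
  k=1: (−1)^3·48.0000/(6)·0.9309^2·0.3652^4 = -0.123384
  k=2: (−1)^4·48.0000/(48)·0.9309^0·0.3652^6 = +0.002374
d^3_{1,-1}(0.7478) = +0.601116 -0.123384 +0.002374 = +0.480107

d=0.4801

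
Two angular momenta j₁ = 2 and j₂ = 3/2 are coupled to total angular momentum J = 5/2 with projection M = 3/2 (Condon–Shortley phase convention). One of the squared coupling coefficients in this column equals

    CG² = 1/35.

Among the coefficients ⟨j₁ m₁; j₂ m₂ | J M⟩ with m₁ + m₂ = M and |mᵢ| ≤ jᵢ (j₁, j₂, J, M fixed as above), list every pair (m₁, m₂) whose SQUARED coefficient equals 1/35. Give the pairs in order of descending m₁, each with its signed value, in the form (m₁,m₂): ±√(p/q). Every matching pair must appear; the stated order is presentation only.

Admissible pairs with m₁+m₂ = M = 3/2: (0,3/2), (1,1/2), (2,-1/2)
  (m₁,m₂)=(2,-1/2): CG² = 16/35, CG = +√(16/35)
  (m₁,m₂)=(1,1/2): CG² = 1/35, CG = +√(1/35)   ← matches the target
  (m₁,m₂)=(0,3/2): CG² = 18/35, CG = −√(18/35)
Pairs with CG² = 1/35: (1,1/2): +√(1/35)

(1,1/2): +√(1/35)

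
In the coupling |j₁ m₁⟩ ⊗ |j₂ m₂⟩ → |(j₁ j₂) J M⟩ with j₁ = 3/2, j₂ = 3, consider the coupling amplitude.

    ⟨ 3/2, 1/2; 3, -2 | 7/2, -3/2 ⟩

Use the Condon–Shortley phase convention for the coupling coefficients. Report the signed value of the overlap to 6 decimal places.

+√(3/7) = +0.654654

j₁+j₂−J=1  J+j₁−j₂=2  J−j₁+j₂=5  j₁+j₂+J+1=9
(j₁±m₁, j₂±m₂, J±M) = (2,1,1,5,2,5)
P² = 6400/21
sum k=0..1:
  [0] +1/24 = 1/24
  [1] −1/240 = -1/240
S = 3/80
C² = P²·S² = 3/7 ; C = +0.654654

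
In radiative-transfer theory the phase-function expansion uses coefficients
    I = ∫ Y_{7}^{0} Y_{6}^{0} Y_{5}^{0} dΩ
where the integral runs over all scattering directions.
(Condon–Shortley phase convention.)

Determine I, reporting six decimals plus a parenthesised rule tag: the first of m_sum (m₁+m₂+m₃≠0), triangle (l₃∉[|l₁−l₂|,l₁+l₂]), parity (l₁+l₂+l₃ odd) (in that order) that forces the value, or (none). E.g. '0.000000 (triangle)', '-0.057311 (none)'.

Checks pass: Σm=0; 18 even; l₃=5∈[1,13].
(2·7+1)(2·6+1)(2·5+1) = 2145
Δ: 8! 6! 4! / 19! → 1/174594420
sum: t=2:+1/4147200 t=3:−1/207360 t=4:+1/82944 t=5:−1/207360 t=6:+1/4147200 = 1/345600
3j²(7 6 5; 0 0 0) = Δ·Π!·Σ² = 420/46189  (sign -1)
(m-triple is (0,0,0) — same symbol as above.)
combine: 4πI² = 2145·420/46189·420/46189 = 2646000/14919047
take √, sign +1: I = 0.11880082
No selection rule forces the value: the integral is nonzero (none).

0.118801 (none)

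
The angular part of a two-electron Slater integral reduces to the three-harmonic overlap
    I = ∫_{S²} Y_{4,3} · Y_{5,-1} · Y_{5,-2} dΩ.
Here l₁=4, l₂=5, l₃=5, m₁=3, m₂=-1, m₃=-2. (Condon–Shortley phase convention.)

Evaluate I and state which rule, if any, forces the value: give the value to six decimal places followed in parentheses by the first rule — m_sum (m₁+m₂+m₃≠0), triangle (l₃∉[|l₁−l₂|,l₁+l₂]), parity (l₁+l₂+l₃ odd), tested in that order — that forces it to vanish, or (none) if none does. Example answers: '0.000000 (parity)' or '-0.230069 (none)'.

-0.048522 (none)

Checks pass: Σm=0; 14 even; l₃=5∈[1,9].
(2·4+1)(2·5+1)(2·5+1) = 1089
Δ: 4! 4! 6! / 15! → 1/3153150
sum: t=0:+1/69120 t=1:−1/1728 t=2:+1/576 t=3:−1/1728 t=4:+1/69120 = 7/11520
3j²(4 5 5; 0 0 0) = Δ·Π!·Σ² = 2/143  (sign -1)
sum: t=0:+1/6912 t=1:−1/5184 = -1/20736
3j²(4 5 5; 3 -1 -2) = Δ·Π!·Σ² = 5/2574  (sign +1)
combine: 4πI² = 1089·2/143·5/2574 = 5/169
take √, sign -1: I = -0.04852178
No selection rule forces the value: the integral is nonzero (none).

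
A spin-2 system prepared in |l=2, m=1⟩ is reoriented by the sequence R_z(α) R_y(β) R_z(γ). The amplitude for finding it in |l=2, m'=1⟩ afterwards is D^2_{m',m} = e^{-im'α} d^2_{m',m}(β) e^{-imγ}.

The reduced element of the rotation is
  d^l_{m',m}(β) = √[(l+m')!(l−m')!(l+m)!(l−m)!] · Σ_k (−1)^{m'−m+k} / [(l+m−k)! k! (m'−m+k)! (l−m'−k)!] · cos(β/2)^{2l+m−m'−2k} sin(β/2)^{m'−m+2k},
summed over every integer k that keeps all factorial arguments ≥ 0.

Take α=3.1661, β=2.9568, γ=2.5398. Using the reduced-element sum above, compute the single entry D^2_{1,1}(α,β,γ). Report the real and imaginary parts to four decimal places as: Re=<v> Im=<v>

Split into d^2_{1,1}(β=2.9568) × two z-phases.
Half-angle: c=0.092265, s=0.995734. N=√(6·1·6·1)=6.000000
Admissible k: 0..1 (factorial args all ≥0)
  k=0: (−1)^0·6.0000/(6)·0.0923^4·0.9957^0 = +0.000072
  k=1: (−1)^1·6.0000/(2)·0.0923^2·0.9957^2 = -0.025321
d^2_{1,1}(2.9568) = +0.000072 -0.025321 = -0.025249
Phases: e^{-i·(1)·3.1661}=-0.999700+0.024505i, e^{-i·(1)·2.5398}=-0.824322-0.566121i ⇒ D=-0.021157-0.013779i

Re=-0.0212 Im=-0.0138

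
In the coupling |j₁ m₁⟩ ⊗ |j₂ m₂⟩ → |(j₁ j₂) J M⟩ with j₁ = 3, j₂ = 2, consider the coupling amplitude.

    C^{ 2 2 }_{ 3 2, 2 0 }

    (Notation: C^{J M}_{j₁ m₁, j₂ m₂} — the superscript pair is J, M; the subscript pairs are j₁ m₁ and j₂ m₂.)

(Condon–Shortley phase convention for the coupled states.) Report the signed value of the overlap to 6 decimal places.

j₁+j₂−J=3  J+j₁−j₂=3  J−j₁+j₂=1  j₁+j₂+J+1=8
(j₁±m₁, j₂±m₂, J±M) = (5,1,2,2,4,0)
P² = 360/7
sum k=1..1:
  [1] −1/12 = -1/12
S = -1/12
C² = P²·S² = 5/14 ; C = -0.597614

-0.597614  (= −√(5/14))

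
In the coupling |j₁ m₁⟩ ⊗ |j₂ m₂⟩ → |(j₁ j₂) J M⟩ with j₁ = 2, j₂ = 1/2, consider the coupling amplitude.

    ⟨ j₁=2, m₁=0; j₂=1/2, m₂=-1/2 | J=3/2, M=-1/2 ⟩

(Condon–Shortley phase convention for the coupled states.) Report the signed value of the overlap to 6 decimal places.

+√(2/5) = +0.632456

j₁+j₂−J=1  J+j₁−j₂=3  J−j₁+j₂=0  j₁+j₂+J+1=5
(j₁±m₁, j₂±m₂, J±M) = (2,2,0,1,1,2)
P² = 8/5
sum k=0..0:
  [0] +1/2 = 1/2
S = 1/2
C² = P²·S² = 2/5 ; C = +0.632456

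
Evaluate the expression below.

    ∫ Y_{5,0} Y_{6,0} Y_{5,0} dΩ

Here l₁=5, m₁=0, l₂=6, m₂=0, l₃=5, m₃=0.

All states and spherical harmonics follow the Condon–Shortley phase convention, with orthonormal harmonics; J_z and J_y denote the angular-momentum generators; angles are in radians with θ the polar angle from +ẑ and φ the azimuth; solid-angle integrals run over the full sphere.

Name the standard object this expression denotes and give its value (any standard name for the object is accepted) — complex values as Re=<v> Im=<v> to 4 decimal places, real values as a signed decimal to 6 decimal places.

Gaunt coefficient, +0.122728

This is a Gaunt coefficient — the integral of a triple product of spherical harmonics over the sphere.
m-sum 0 ✓  L=16 even ✓  1≤5≤11 ✓
Π(2lᵢ+1) = 11×13×11 = 1573
triangle coeff Δ(5,6,5) = 1/28588560
Σ_t [1,5]: t=1:−1/345600 t=2:+1/13824 t=3:−1/5184 t=4:+1/13824 t=5:−1/345600 = -7/129600
(3j)²=80/7293 [(5 6 5; 0 0 0)], sign=+1
(m-triple is (0,0,0) — same symbol as above.)
⇒ 4πI² = 6400/33813
I = (+1)√(6400/33813/(4π)) = 0.12272787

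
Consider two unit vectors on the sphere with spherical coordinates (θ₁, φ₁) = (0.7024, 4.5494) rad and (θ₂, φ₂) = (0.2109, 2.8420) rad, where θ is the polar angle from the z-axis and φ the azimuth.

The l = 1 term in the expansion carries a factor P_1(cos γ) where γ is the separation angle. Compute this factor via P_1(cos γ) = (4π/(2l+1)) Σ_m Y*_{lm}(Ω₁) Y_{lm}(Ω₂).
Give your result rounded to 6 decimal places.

0.727964

Summing Y*_{l m}(θ₁,φ₁)·Y_{l m}(θ₂,φ₂) over m ∈ [−1, 1]; prefactor 4π/(2·1+1) = 4.188790:
  m=-1: Y*=(-0.036219, -0.220249)  Y=(-0.069104, -0.021346)  product (-0.002198, 0.015993)
  m=+0: Y*=(0.372947, -0.000000)  Y=(0.477776, 0.000000)  product (0.178185, 0.000000)
  m=+1: Y*=(0.036219, -0.220249)  Y=(0.069104, -0.021346)  product (-0.002198, -0.015993)
Σ over m = (0.173789, 0.000000); ×(4π/3) → (0.727964, 0.000000). Real part: 0.727964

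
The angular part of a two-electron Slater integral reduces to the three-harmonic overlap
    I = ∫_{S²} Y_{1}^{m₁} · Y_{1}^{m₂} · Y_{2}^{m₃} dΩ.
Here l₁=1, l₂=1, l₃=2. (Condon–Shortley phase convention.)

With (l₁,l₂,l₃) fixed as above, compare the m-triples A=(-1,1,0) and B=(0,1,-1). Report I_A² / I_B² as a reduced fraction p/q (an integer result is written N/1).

1/3

Same 1,1,2: normalisation and zero-m 3j drop out of the ratio.
A: Δ: 0! 2! 2! / 5! → 1/30; sum: t=0:+1/4 = 1/4; 3j²(1 1 2; -1 1 0) = Δ·Π!·Σ² = 1/30  (sign +1)
B: Δ: 0! 2! 2! / 5! → 1/30; sum: t=0:+1/2 = 1/2; 3j²(1 1 2; 0 1 -1) = Δ·Π!·Σ² = 1/10  (sign -1)
I_A²/I_B² = (1/30)/(1/10) = 1/3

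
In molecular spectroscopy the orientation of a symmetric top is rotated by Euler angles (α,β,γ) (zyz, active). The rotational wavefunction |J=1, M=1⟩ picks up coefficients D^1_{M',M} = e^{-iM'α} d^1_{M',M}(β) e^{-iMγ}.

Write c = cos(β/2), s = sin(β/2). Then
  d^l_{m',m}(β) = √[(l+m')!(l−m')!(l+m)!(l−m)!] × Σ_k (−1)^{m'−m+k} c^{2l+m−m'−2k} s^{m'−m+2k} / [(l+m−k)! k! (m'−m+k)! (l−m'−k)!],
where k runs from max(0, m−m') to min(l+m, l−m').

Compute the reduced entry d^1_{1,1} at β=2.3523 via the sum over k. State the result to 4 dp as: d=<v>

d=0.1478

d^1_{1,1}(β=2.3523) via the finite sum:
With c≡cos(β/2)=0.384482 and s≡sin(β/2)=0.923133, N=[2·1·2·1]^{1/2}=2.000000
Admissible k: 0..0 (factorial args all ≥0)
  k=0: (−1)^0·2.0000/(2)·0.3845^2·0.9231^0 = +0.147826
d^1_{1,1}(2.3523) = +0.147826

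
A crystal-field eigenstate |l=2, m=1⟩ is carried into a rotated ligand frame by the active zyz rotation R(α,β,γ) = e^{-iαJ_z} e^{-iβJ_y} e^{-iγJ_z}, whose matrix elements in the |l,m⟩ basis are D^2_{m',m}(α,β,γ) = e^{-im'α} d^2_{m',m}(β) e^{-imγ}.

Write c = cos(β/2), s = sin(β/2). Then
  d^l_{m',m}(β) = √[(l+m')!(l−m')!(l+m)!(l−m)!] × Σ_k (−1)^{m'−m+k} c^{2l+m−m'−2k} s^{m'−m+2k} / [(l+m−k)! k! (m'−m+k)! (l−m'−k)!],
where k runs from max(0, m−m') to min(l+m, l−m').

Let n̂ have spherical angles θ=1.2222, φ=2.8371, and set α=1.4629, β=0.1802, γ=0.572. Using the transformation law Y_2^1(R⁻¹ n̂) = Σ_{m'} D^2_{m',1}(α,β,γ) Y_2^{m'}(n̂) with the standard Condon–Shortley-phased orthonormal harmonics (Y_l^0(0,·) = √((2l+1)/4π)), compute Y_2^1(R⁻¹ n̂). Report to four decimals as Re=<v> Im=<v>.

Need the full column D^2_{m',1} for m'=−2..2 at α=1.4629, β=0.1802, γ=0.5720.
cos(β/2)=0.995944, sin(β/2)=0.089978
d^2_{-2,1}: single k=3 term ⇒ +0.001451;  D = -0.001024+0.001028i
d^2_{-1,1}: k∈[2..3] ⇒ +0.024092 -0.000066 = +0.024026;  D = +0.015105+0.018684i
d^2_{0,1}: k∈[1..2] ⇒ +0.217729 -0.001777 = +0.215952;  D = +0.181577-0.116898i
d^2_{1,1}: k∈[0..1] ⇒ +0.983873 -0.024092 = +0.959782;  D = -0.429619-0.858259i
d^2_{2,1}: single k=0 term ⇒ -0.177775;  D = +0.166616-0.061994i
Y_2^{m'}(θ=1.2222,φ=2.8371) and Σ D·Y over m':
  (-0.0010+0.0010i)·(+0.2799+0.1952i)  (+0.0151+0.0187i)·(-0.2366-0.0744i)  (+0.1816-0.1169i)·(-0.2050+0.0000i)  (-0.4296-0.8583i)·(+0.2366-0.0744i)  (+0.1666-0.0620i)·(+0.2799-0.1952i)
Y_2^1(R⁻¹ n̂) = -0.170832-0.202486i

Re=-0.1708 Im=-0.2025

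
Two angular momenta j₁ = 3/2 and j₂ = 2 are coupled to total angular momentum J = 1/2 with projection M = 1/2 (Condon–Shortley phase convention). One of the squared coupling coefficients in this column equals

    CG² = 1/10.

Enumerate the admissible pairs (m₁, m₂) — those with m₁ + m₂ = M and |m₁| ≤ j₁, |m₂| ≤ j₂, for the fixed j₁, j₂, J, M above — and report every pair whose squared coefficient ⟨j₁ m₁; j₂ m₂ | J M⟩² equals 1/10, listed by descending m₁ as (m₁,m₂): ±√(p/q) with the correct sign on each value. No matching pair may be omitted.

(3/2,-1): +√(1/10)

Admissible pairs with m₁+m₂ = M = 1/2: (-3/2,2), (-1/2,1), (1/2,0), (3/2,-1)
  (m₁,m₂)=(3/2,-1): CG² = 1/10, CG = +√(1/10)   ← matches the target
  (m₁,m₂)=(1/2,0): CG² = 1/5, CG = −√(1/5)
  (m₁,m₂)=(-1/2,1): CG² = 3/10, CG = +√(3/10)
  (m₁,m₂)=(-3/2,2): CG² = 2/5, CG = −√(2/5)
Pairs with CG² = 1/10: (3/2,-1): +√(1/10)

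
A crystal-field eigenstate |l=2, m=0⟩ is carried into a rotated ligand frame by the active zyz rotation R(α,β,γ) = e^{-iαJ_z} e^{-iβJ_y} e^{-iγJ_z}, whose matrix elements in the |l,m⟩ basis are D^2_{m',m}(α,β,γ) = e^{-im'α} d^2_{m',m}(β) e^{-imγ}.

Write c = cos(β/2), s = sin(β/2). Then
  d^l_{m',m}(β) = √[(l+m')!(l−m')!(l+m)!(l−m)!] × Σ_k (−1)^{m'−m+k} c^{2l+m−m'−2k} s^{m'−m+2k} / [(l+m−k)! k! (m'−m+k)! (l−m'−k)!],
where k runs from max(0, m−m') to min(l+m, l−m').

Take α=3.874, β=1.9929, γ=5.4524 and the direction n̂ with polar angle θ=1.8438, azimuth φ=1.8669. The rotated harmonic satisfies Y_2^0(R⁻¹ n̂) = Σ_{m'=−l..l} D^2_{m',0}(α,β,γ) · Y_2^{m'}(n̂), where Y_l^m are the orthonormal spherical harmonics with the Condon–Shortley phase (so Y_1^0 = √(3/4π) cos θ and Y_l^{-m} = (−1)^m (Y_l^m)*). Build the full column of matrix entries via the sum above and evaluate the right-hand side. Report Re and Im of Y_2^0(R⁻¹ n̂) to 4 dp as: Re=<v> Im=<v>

Need the full column D^2_{m',0} for m'=−2..2 at α=3.8740, β=1.9929, γ=5.4524.
cos(β/2)=0.543286, sin(β/2)=0.839548
d^2_{-2,0}: single k=2 term ⇒ +0.509593;  D = +0.053906+0.506734i
d^2_{-1,0}: k∈[1..2] ⇒ +0.329767 -0.787481 = -0.457715;  D = +0.340341+0.306056i
d^2_{0,0}: k∈[0..2] ⇒ +0.087119 -0.832162 +0.496800 = -0.248243;  D = -0.248243+0.000000i
d^2_{1,0}: k∈[0..1] ⇒ -0.329767 +0.787481 = +0.457715;  D = -0.340341+0.306056i
d^2_{2,0}: single k=0 term ⇒ +0.509593;  D = +0.053906-0.506734i
Y_2^{m'}(θ=1.8438,φ=1.8669) and Σ D·Y over m':
  (+0.0539+0.5067i)·(-0.2972+0.1999i)  (+0.3403+0.3061i)·(+0.0585+0.1919i)  (-0.2482+0.0000i)·(-0.2466+0.0000i)  (-0.3403+0.3061i)·(-0.0585+0.1919i)  (+0.0539-0.5067i)·(-0.2972-0.1999i)
Y_2^0(R⁻¹ n̂) = -0.251054+0.000000i

Re=-0.2511 Im=0.0000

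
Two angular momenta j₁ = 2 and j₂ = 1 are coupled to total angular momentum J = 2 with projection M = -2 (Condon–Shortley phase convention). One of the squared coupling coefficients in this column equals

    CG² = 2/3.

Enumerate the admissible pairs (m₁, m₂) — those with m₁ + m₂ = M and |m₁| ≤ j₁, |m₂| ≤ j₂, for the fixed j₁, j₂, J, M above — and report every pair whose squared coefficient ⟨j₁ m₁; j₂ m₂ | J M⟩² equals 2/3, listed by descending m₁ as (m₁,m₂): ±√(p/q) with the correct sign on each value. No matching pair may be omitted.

Admissible pairs with m₁+m₂ = M = -2: (-2,0), (-1,-1)
  (m₁,m₂)=(-1,-1): CG² = 1/3, CG = +√(1/3)
  (m₁,m₂)=(-2,0): CG² = 2/3, CG = −√(2/3)   ← matches the target
Pairs with CG² = 2/3: (-2,0): −√(2/3)

(-2,0): −√(2/3)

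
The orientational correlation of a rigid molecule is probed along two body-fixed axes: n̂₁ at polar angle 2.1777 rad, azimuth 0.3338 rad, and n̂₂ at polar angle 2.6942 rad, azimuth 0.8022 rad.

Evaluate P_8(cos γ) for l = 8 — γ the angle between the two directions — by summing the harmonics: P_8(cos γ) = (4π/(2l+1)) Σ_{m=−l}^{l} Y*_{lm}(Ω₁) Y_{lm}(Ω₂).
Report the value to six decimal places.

-0.178547

Expand P_8 via completeness: Σ_{m} conj(Y_{8,m}) at Ω₁ times Y_{8,m} at Ω₂ —
  m=-8: (-0.095186, 0.048494) × (0.000627, -0.000085) = (-0.000056, 0.000038)  (running Σ = (-0.000056, 0.000038))
  m=-7: (0.205640, -0.213861) × (-0.004139, -0.003265) = (-0.001549, 0.000214)  (running Σ = (-0.001605, 0.000252))
  m=-6: (-0.187792, 0.407315) × (0.002780, 0.027479) = (-0.011715, -0.004028)  (running Σ = (-0.013320, -0.003776))
  m=-5: (0.031952, -0.324314) × (0.065899, -0.078018) = (-0.023197, -0.023865)  (running Σ = (-0.036516, -0.027641))
  m=-4: (-0.020848, -0.086849) × (-0.269708, 0.018154) = (0.007200, 0.023045)  (running Σ = (-0.029317, -0.004595))
  m=-3: (0.198090, 0.309459) × (0.361088, 0.326405) = (-0.029481, 0.176400)  (running Σ = (-0.058798, 0.171804))
  m=-2: (-0.081087, -0.063925) × (-0.016511, -0.491162) = (-0.030059, 0.040882)  (running Σ = (-0.088857, 0.212687))
  m=-1: (-0.304701, -0.105663) × (-0.011823, 0.012227) = (0.004894, -0.002476)  (running Σ = (-0.083962, 0.210210))
  m=0: (0.154589, -0.000000) × (-0.476212, 0.000000) = (-0.073617, 0.000000)  (running Σ = (-0.157579, 0.210210))
  m=1: (0.304701, -0.105663) × (0.011823, 0.012227) = (0.004894, 0.002476)  (running Σ = (-0.152685, 0.212687))
  m=2: (-0.081087, 0.063925) × (-0.016511, 0.491162) = (-0.030059, -0.040882)  (running Σ = (-0.182744, 0.171804))
  m=3: (-0.198090, 0.309459) × (-0.361088, 0.326405) = (-0.029481, -0.176400)  (running Σ = (-0.212225, -0.004595))
  m=4: (-0.020848, 0.086849) × (-0.269708, -0.018154) = (0.007200, -0.023045)  (running Σ = (-0.205025, -0.027641))
  m=5: (-0.031952, -0.324314) × (-0.065899, -0.078018) = (-0.023197, 0.023865)  (running Σ = (-0.228222, -0.003776))
  m=6: (-0.187792, -0.407315) × (0.002780, -0.027479) = (-0.011715, 0.004028)  (running Σ = (-0.239937, 0.000252))
  m=7: (-0.205640, -0.213861) × (0.004139, -0.003265) = (-0.001549, -0.000214)  (running Σ = (-0.241486, 0.000038))
  m=8: (-0.095186, -0.048494) × (0.000627, 0.000085) = (-0.000056, -0.000038)  (running Σ = (-0.241541, -0.000000))
Accumulated sum (-0.241541, -0.000000); after 4π/(2l+1) scaling, (-0.178547, -0.000000) ⇒ P_8 = -0.178547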